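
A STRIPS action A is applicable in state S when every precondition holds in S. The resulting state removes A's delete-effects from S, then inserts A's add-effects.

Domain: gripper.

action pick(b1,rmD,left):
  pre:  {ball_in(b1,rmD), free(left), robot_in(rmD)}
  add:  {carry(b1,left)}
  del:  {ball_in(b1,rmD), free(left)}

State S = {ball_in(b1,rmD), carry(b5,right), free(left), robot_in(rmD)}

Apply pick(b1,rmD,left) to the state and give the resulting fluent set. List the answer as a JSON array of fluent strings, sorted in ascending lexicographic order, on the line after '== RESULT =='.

Compute (S \ del) ∪ add:
  pre ⊆ S: {ball_in(b1,rmD), free(left), robot_in(rmD)} ⊆ S  — applicable
  S \ del = {carry(b5,right), robot_in(rmD)}
  ∪ add   = {carry(b1,left), carry(b5,right), robot_in(rmD)}

== RESULT ==
["carry(b1,left)", "carry(b5,right)", "robot_in(rmD)"]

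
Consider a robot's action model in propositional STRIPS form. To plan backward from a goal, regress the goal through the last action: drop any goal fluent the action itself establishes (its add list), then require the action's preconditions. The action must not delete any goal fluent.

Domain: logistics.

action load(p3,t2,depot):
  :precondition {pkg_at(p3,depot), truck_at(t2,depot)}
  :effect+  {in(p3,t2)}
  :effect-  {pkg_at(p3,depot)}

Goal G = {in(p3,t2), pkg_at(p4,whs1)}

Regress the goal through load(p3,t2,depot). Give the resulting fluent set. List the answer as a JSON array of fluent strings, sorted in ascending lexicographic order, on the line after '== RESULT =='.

Compute (G \ add) ∪ pre:
  G ∩ del = {}  (empty — regression defined)
  G \ add = {in(p3,t2), pkg_at(p4,whs1)} \ {in(p3,t2)} = {pkg_at(p4,whs1)}
  ∪ pre   = {pkg_at(p4,whs1)} ∪ {pkg_at(p3,depot), truck_at(t2,depot)}
          = {pkg_at(p3,depot), pkg_at(p4,whs1), truck_at(t2,depot)}

== RESULT ==
["pkg_at(p3,depot)", "pkg_at(p4,whs1)", "truck_at(t2,depot)"]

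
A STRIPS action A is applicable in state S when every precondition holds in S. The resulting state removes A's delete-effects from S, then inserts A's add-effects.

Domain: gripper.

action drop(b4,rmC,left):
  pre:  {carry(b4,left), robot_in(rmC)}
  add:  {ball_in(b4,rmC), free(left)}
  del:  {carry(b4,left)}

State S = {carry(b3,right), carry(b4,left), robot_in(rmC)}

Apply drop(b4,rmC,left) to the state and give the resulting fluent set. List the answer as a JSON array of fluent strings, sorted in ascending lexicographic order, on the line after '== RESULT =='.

Progress:
  pre ⊆ S: {carry(b4,left), robot_in(rmC)} ⊆ S  — applicable
  S \ del = {carry(b3,right), robot_in(rmC)}
  ∪ add   = {ball_in(b4,rmC), carry(b3,right), free(left), robot_in(rmC)}

== RESULT ==
["ball_in(b4,rmC)", "carry(b3,right)", "free(left)", "robot_in(rmC)"]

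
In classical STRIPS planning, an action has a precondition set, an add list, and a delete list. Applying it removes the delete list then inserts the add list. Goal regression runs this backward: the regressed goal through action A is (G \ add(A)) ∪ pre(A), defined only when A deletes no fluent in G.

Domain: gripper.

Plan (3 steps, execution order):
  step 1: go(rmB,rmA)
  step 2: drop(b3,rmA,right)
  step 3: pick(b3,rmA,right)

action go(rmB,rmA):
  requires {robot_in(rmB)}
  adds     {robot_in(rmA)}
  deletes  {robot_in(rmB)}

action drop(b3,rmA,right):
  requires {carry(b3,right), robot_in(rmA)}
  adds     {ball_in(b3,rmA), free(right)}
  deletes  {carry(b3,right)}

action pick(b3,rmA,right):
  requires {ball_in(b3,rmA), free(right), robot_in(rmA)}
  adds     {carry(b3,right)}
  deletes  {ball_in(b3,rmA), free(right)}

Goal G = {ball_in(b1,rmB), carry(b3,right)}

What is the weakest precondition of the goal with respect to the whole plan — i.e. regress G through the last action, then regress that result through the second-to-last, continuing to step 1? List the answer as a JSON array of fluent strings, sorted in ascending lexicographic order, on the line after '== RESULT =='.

Work backward from the goal:
  through step 3 (pick(b3,rmA,right)): drop {carry(b3,right)}, keep {ball_in(b1,rmB)}, require {ball_in(b3,rmA), free(right), robot_in(rmA)}
    → {ball_in(b1,rmB), ball_in(b3,rmA), free(right), robot_in(rmA)}
  through step 2 (drop(b3,rmA,right)): drop {ball_in(b3,rmA), free(right)}, keep {ball_in(b1,rmB), robot_in(rmA)}, require {carry(b3,right), robot_in(rmA)}
    → {ball_in(b1,rmB), carry(b3,right), robot_in(rmA)}
  through step 1 (go(rmB,rmA)): drop {robot_in(rmA)}, keep {ball_in(b1,rmB), carry(b3,right)}, require {robot_in(rmB)}
    → {ball_in(b1,rmB), carry(b3,right), robot_in(rmB)}

== RESULT ==
["ball_in(b1,rmB)", "carry(b3,right)", "robot_in(rmB)"]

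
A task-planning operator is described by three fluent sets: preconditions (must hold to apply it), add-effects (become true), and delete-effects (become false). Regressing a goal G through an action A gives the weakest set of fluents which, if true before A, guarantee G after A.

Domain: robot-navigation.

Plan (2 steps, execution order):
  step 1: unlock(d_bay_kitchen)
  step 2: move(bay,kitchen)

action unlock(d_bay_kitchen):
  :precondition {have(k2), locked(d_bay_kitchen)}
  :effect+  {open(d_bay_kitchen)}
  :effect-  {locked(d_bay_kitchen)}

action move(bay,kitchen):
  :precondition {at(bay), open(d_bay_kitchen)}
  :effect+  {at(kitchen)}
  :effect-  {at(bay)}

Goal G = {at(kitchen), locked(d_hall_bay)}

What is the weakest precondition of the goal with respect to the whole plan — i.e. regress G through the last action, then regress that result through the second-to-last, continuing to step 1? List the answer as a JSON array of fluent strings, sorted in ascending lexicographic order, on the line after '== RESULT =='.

Work backward from the goal:
  through step 2 (move(bay,kitchen)): drop {at(kitchen)}, keep {locked(d_hall_bay)}, require {at(bay), open(d_bay_kitchen)}
    → {at(bay), locked(d_hall_bay), open(d_bay_kitchen)}
  through step 1 (unlock(d_bay_kitchen)): drop {open(d_bay_kitchen)}, keep {at(bay), locked(d_hall_bay)}, require {have(k2), locked(d_bay_kitchen)}
    → {at(bay), have(k2), locked(d_bay_kitchen), locked(d_hall_bay)}

== RESULT ==
["at(bay)", "have(k2)", "locked(d_bay_kitchen)", "locked(d_hall_bay)"]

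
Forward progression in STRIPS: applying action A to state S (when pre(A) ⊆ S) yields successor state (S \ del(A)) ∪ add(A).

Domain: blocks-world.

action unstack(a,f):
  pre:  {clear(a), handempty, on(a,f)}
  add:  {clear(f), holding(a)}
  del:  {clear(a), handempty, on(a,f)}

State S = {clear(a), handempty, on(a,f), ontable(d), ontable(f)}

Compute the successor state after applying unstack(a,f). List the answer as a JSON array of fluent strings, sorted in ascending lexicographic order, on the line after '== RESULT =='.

Progress:
  pre ⊆ S: {clear(a), handempty, on(a,f)} ⊆ S  — applicable
  S \ del = {ontable(d), ontable(f)}
  ∪ add   = {clear(f), holding(a), ontable(d), ontable(f)}

== RESULT ==
["clear(f)", "holding(a)", "ontable(d)", "ontable(f)"]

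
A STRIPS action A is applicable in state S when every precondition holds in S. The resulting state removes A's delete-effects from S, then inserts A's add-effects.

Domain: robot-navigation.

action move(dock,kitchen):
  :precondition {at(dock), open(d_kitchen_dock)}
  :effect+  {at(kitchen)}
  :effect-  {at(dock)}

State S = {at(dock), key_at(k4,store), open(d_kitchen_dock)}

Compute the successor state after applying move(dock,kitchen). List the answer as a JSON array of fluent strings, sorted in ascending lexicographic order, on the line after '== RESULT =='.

Compute (S \ del) ∪ add:
  pre ⊆ S: {at(dock), open(d_kitchen_dock)} ⊆ S  — applicable
  S \ del = {key_at(k4,store), open(d_kitchen_dock)}
  ∪ add   = {at(kitchen), key_at(k4,store), open(d_kitchen_dock)}

== RESULT ==
["at(kitchen)", "key_at(k4,store)", "open(d_kitchen_dock)"]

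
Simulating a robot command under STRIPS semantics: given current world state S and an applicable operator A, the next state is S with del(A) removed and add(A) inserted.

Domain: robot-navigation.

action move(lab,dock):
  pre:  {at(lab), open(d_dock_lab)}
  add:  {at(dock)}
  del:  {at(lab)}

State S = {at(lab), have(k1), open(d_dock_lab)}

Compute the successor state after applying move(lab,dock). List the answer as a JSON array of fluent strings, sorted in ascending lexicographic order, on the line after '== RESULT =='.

Progress:
  pre ⊆ S: {at(lab), open(d_dock_lab)} ⊆ S  — applicable
  S \ del = {have(k1), open(d_dock_lab)}
  ∪ add   = {at(dock), have(k1), open(d_dock_lab)}

== RESULT ==
["at(dock)", "have(k1)", "open(d_dock_lab)"]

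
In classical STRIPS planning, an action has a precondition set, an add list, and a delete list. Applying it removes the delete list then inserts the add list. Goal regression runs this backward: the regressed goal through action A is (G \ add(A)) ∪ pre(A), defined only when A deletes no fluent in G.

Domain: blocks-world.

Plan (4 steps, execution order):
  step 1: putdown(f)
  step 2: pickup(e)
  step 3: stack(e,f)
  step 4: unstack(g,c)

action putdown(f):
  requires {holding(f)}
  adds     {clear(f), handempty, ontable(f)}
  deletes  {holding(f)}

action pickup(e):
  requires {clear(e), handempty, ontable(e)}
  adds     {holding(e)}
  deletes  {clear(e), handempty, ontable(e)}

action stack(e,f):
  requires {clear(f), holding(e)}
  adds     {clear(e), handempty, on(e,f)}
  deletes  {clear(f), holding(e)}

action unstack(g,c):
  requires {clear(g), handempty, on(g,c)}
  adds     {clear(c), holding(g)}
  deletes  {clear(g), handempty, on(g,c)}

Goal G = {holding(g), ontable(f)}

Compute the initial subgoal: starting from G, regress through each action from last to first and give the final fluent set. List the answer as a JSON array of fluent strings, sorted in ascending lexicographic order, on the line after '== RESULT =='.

Work backward from the goal:
  through step 4 (unstack(g,c)): drop {holding(g)}, keep {ontable(f)}, require {clear(g), handempty, on(g,c)}
    → {clear(g), handempty, on(g,c), ontable(f)}
  through step 3 (stack(e,f)): drop {handempty}, keep {clear(g), on(g,c), ontable(f)}, require {clear(f), holding(e)}
    → {clear(f), clear(g), holding(e), on(g,c), ontable(f)}
  through step 2 (pickup(e)): drop {holding(e)}, keep {clear(f), clear(g), on(g,c), ontable(f)}, require {clear(e), handempty, ontable(e)}
    → {clear(e), clear(f), clear(g), handempty, on(g,c), ontable(e), ontable(f)}
  through step 1 (putdown(f)): drop {clear(f), handempty, ontable(f)}, keep {clear(e), clear(g), on(g,c), ontable(e)}, require {holding(f)}
    → {clear(e), clear(g), holding(f), on(g,c), ontable(e)}

== RESULT ==
["clear(e)", "clear(g)", "holding(f)", "on(g,c)", "ontable(e)"]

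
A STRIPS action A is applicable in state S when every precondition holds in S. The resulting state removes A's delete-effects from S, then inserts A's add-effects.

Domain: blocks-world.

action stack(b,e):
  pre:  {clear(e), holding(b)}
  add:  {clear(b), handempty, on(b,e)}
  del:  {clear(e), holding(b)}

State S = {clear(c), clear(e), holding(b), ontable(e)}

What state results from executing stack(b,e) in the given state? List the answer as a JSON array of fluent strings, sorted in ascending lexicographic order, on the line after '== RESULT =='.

Progress:
  pre ⊆ S: {clear(e), holding(b)} ⊆ S  — applicable
  S \ del = {clear(c), ontable(e)}
  ∪ add   = {clear(b), clear(c), handempty, on(b,e), ontable(e)}

== RESULT ==
["clear(b)", "clear(c)", "handempty", "on(b,e)", "ontable(e)"]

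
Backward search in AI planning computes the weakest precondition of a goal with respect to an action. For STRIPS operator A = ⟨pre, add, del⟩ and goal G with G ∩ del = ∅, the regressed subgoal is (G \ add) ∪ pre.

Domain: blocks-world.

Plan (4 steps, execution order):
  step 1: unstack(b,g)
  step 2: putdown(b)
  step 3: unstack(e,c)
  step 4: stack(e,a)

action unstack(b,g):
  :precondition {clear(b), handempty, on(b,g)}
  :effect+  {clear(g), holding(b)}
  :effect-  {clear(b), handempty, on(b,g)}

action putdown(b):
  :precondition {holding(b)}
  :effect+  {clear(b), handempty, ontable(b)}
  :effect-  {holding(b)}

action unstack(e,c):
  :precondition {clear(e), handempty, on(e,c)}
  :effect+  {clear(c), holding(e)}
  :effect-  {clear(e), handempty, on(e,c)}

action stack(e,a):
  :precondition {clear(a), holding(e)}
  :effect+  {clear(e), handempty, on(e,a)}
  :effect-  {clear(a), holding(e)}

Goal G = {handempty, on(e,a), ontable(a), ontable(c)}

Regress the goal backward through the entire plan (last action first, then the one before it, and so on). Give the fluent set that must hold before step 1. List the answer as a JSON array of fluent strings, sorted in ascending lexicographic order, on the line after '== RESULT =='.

Regress step by step:
  through step 4 (stack(e,a)): drop {handempty, on(e,a)}, keep {ontable(a), ontable(c)}, require {clear(a), holding(e)}
    → {clear(a), holding(e), ontable(a), ontable(c)}
  through step 3 (unstack(e,c)): drop {holding(e)}, keep {clear(a), ontable(a), ontable(c)}, require {clear(e), handempty, on(e,c)}
    → {clear(a), clear(e), handempty, on(e,c), ontable(a), ontable(c)}
  through step 2 (putdown(b)): drop {handempty}, keep {clear(a), clear(e), on(e,c), ontable(a), ontable(c)}, require {holding(b)}
    → {clear(a), clear(e), holding(b), on(e,c), ontable(a), ontable(c)}
  through step 1 (unstack(b,g)): drop {holding(b)}, keep {clear(a), clear(e), on(e,c), ontable(a), ontable(c)}, require {clear(b), handempty, on(b,g)}
    → {clear(a), clear(b), clear(e), handempty, on(b,g), on(e,c), ontable(a), ontable(c)}

== RESULT ==
["clear(a)", "clear(b)", "clear(e)", "handempty", "on(b,g)", "on(e,c)", "ontable(a)", "ontable(c)"]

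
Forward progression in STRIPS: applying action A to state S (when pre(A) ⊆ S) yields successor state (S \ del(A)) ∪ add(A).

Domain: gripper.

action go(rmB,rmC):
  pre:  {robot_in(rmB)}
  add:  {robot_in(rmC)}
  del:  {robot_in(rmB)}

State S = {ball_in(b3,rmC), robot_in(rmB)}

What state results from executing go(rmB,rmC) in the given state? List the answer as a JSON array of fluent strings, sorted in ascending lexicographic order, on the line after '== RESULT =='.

Progress:
  pre ⊆ S: {robot_in(rmB)} ⊆ S  — applicable
  S \ del = {ball_in(b3,rmC)}
  ∪ add   = {ball_in(b3,rmC), robot_in(rmC)}

== RESULT ==
["ball_in(b3,rmC)", "robot_in(rmC)"]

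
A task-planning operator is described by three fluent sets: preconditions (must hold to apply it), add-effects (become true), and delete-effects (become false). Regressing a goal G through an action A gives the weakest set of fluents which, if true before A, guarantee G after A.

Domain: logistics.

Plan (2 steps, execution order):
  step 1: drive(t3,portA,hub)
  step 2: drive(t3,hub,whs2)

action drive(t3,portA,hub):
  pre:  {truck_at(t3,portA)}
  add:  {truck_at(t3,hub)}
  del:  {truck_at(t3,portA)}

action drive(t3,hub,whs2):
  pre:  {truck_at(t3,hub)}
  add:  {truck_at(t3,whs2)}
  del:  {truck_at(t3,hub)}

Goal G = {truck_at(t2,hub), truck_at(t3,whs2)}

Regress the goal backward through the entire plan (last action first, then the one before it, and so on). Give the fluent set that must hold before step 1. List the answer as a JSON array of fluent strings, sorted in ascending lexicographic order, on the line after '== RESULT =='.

Regress step by step:
  through step 2 (drive(t3,hub,whs2)): drop {truck_at(t3,whs2)}, keep {truck_at(t2,hub)}, require {truck_at(t3,hub)}
    → {truck_at(t2,hub), truck_at(t3,hub)}
  through step 1 (drive(t3,portA,hub)): drop {truck_at(t3,hub)}, keep {truck_at(t2,hub)}, require {truck_at(t3,portA)}
    → {truck_at(t2,hub), truck_at(t3,portA)}

== RESULT ==
["truck_at(t2,hub)", "truck_at(t3,portA)"]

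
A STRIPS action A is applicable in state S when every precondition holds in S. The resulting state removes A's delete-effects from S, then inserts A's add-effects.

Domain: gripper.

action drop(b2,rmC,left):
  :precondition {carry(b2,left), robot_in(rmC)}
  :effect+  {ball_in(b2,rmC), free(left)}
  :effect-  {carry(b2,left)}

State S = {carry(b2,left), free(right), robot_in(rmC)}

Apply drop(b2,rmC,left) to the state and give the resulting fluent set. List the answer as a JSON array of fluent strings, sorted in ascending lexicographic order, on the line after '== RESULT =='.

Progress:
  pre ⊆ S: {carry(b2,left), robot_in(rmC)} ⊆ S  — applicable
  S \ del = {free(right), robot_in(rmC)}
  ∪ add   = {ball_in(b2,rmC), free(left), free(right), robot_in(rmC)}

== RESULT ==
["ball_in(b2,rmC)", "free(left)", "free(right)", "robot_in(rmC)"]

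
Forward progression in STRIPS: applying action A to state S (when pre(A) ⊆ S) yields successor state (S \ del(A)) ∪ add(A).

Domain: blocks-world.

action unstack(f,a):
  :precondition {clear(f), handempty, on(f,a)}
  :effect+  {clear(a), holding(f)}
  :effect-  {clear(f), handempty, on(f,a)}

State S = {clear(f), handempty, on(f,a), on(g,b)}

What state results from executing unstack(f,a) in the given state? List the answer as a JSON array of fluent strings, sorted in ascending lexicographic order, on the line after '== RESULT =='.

Compute (S \ del) ∪ add:
  pre ⊆ S: {clear(f), handempty, on(f,a)} ⊆ S  — applicable
  S \ del = {on(g,b)}
  ∪ add   = {clear(a), holding(f), on(g,b)}

== RESULT ==
["clear(a)", "holding(f)", "on(g,b)"]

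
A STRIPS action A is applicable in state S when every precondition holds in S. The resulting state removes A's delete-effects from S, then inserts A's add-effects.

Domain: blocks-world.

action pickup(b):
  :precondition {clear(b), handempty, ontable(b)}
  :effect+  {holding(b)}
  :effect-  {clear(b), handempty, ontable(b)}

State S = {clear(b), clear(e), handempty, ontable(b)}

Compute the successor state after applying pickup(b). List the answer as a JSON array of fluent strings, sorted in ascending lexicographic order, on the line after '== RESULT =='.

Compute (S \ del) ∪ add:
  pre ⊆ S: {clear(b), handempty, ontable(b)} ⊆ S  — applicable
  S \ del = {clear(e)}
  ∪ add   = {clear(e), holding(b)}

== RESULT ==
["clear(e)", "holding(b)"]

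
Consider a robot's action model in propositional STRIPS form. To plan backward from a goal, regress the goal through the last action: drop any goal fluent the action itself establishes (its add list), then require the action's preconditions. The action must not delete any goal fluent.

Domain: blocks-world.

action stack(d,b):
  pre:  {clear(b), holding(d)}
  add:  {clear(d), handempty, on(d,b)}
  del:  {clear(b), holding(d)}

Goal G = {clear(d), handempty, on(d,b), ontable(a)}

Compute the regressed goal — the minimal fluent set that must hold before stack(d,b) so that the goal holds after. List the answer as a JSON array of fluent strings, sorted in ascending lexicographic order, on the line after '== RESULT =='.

Compute (G \ add) ∪ pre:
  G ∩ del = {}  (empty — regression defined)
  G \ add = {clear(d), handempty, on(d,b), ontable(a)} \ {clear(d), handempty, on(d,b)} = {ontable(a)}
  ∪ pre   = {ontable(a)} ∪ {clear(b), holding(d)}
          = {clear(b), holding(d), ontable(a)}

== RESULT ==
["clear(b)", "holding(d)", "ontable(a)"]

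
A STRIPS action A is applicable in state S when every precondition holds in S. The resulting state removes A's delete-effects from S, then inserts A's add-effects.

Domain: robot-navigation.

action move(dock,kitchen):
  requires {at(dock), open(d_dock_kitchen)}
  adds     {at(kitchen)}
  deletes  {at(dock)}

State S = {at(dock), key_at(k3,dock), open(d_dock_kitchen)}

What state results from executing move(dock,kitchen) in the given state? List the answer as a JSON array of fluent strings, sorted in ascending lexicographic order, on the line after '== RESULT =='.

Progress:
  pre ⊆ S: {at(dock), open(d_dock_kitchen)} ⊆ S  — applicable
  S \ del = {key_at(k3,dock), open(d_dock_kitchen)}
  ∪ add   = {at(kitchen), key_at(k3,dock), open(d_dock_kitchen)}

== RESULT ==
["at(kitchen)", "key_at(k3,dock)", "open(d_dock_kitchen)"]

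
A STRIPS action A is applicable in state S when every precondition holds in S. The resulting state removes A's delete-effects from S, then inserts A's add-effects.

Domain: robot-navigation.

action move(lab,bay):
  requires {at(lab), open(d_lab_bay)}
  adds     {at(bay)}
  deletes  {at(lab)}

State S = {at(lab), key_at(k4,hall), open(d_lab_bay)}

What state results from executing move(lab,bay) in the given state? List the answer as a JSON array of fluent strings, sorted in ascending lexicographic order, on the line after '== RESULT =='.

Progress:
  pre ⊆ S: {at(lab), open(d_lab_bay)} ⊆ S  — applicable
  S \ del = {key_at(k4,hall), open(d_lab_bay)}
  ∪ add   = {at(bay), key_at(k4,hall), open(d_lab_bay)}

== RESULT ==
["at(bay)", "key_at(k4,hall)", "open(d_lab_bay)"]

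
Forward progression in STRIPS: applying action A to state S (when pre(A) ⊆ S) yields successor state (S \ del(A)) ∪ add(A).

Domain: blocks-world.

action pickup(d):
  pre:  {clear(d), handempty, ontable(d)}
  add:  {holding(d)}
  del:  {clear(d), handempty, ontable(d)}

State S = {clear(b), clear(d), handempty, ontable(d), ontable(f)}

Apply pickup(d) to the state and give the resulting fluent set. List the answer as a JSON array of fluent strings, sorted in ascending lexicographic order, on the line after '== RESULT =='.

Compute (S \ del) ∪ add:
  pre ⊆ S: {clear(d), handempty, ontable(d)} ⊆ S  — applicable
  S \ del = {clear(b), ontable(f)}
  ∪ add   = {clear(b), holding(d), ontable(f)}

== RESULT ==
["clear(b)", "holding(d)", "ontable(f)"]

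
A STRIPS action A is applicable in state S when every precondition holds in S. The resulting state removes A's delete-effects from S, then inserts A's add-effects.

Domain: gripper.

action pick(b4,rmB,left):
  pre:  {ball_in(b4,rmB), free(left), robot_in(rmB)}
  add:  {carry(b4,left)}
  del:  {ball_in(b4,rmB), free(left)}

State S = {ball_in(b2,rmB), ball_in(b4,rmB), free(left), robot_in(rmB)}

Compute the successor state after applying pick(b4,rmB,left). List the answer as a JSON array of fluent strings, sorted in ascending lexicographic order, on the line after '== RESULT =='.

Progress:
  pre ⊆ S: {ball_in(b4,rmB), free(left), robot_in(rmB)} ⊆ S  — applicable
  S \ del = {ball_in(b2,rmB), robot_in(rmB)}
  ∪ add   = {ball_in(b2,rmB), carry(b4,left), robot_in(rmB)}

== RESULT ==
["ball_in(b2,rmB)", "carry(b4,left)", "robot_in(rmB)"]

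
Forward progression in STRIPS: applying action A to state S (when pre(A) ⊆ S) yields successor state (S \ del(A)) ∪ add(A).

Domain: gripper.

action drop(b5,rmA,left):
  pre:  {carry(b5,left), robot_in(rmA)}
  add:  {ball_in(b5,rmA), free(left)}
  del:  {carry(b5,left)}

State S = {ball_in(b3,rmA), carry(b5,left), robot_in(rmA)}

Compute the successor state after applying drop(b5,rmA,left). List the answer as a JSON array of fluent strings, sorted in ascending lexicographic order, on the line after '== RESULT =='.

Progress:
  pre ⊆ S: {carry(b5,left), robot_in(rmA)} ⊆ S  — applicable
  S \ del = {ball_in(b3,rmA), robot_in(rmA)}
  ∪ add   = {ball_in(b3,rmA), ball_in(b5,rmA), free(left), robot_in(rmA)}

== RESULT ==
["ball_in(b3,rmA)", "ball_in(b5,rmA)", "free(left)", "robot_in(rmA)"]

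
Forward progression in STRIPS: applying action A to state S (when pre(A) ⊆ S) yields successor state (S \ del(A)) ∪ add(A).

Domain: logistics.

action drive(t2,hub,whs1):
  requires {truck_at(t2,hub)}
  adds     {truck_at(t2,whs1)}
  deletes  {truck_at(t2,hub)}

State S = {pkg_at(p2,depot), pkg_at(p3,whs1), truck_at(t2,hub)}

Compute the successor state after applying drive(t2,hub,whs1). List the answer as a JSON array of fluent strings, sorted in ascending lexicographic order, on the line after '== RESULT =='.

Progress:
  pre ⊆ S: {truck_at(t2,hub)} ⊆ S  — applicable
  S \ del = {pkg_at(p2,depot), pkg_at(p3,whs1)}
  ∪ add   = {pkg_at(p2,depot), pkg_at(p3,whs1), truck_at(t2,whs1)}

== RESULT ==
["pkg_at(p2,depot)", "pkg_at(p3,whs1)", "truck_at(t2,whs1)"]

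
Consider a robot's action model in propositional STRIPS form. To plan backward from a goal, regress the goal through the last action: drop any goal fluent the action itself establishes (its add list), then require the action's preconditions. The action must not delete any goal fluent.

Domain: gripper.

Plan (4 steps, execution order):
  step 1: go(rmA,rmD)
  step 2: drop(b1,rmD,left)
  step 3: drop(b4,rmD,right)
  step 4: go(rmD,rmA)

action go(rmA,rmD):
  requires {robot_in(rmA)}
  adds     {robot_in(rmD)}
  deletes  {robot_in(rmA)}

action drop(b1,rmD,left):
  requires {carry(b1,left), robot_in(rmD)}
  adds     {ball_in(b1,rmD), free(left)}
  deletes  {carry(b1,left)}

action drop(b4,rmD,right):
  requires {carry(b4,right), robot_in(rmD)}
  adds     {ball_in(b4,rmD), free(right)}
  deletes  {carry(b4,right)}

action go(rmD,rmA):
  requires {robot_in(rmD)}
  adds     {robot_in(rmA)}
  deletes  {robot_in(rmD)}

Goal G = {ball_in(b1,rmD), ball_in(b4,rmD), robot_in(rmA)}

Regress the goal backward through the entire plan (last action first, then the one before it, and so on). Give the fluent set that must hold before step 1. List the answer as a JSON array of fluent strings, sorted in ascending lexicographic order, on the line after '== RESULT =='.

Work backward from the goal:
  through step 4 (go(rmD,rmA)): drop {robot_in(rmA)}, keep {ball_in(b1,rmD), ball_in(b4,rmD)}, require {robot_in(rmD)}
    → {ball_in(b1,rmD), ball_in(b4,rmD), robot_in(rmD)}
  through step 3 (drop(b4,rmD,right)): drop {ball_in(b4,rmD)}, keep {ball_in(b1,rmD), robot_in(rmD)}, require {carry(b4,right), robot_in(rmD)}
    → {ball_in(b1,rmD), carry(b4,right), robot_in(rmD)}
  through step 2 (drop(b1,rmD,left)): drop {ball_in(b1,rmD)}, keep {carry(b4,right), robot_in(rmD)}, require {carry(b1,left), robot_in(rmD)}
    → {carry(b1,left), carry(b4,right), robot_in(rmD)}
  through step 1 (go(rmA,rmD)): drop {robot_in(rmD)}, keep {carry(b1,left), carry(b4,right)}, require {robot_in(rmA)}
    → {carry(b1,left), carry(b4,right), robot_in(rmA)}

== RESULT ==
["carry(b1,left)", "carry(b4,right)", "robot_in(rmA)"]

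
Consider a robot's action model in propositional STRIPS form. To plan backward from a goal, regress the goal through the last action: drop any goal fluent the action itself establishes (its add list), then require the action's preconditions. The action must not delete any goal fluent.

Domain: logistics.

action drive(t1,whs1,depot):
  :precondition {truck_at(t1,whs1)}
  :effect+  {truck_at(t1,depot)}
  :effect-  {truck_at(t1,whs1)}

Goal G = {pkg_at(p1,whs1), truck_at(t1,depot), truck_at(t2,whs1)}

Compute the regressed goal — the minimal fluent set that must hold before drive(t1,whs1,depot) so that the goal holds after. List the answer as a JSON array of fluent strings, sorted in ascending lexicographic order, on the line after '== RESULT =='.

Compute (G \ add) ∪ pre:
  G ∩ del = {}  (empty — regression defined)
  G \ add = {pkg_at(p1,whs1), truck_at(t1,depot), truck_at(t2,whs1)} \ {truck_at(t1,depot)} = {pkg_at(p1,whs1), truck_at(t2,whs1)}
  ∪ pre   = {pkg_at(p1,whs1), truck_at(t2,whs1)} ∪ {truck_at(t1,whs1)}
          = {pkg_at(p1,whs1), truck_at(t1,whs1), truck_at(t2,whs1)}

== RESULT ==
["pkg_at(p1,whs1)", "truck_at(t1,whs1)", "truck_at(t2,whs1)"]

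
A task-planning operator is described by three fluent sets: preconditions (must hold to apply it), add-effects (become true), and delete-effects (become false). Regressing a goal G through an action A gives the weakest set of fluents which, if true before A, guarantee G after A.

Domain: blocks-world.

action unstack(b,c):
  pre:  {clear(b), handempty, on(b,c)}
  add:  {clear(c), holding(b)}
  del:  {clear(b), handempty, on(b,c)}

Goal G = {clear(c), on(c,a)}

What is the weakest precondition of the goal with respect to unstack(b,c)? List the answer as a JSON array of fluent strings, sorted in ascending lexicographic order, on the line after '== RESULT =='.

Regress:
  G ∩ del = {}  (empty — regression defined)
  G \ add = {clear(c), on(c,a)} \ {clear(c), holding(b)} = {on(c,a)}
  ∪ pre   = {on(c,a)} ∪ {clear(b), handempty, on(b,c)}
          = {clear(b), handempty, on(b,c), on(c,a)}

== RESULT ==
["clear(b)", "handempty", "on(b,c)", "on(c,a)"]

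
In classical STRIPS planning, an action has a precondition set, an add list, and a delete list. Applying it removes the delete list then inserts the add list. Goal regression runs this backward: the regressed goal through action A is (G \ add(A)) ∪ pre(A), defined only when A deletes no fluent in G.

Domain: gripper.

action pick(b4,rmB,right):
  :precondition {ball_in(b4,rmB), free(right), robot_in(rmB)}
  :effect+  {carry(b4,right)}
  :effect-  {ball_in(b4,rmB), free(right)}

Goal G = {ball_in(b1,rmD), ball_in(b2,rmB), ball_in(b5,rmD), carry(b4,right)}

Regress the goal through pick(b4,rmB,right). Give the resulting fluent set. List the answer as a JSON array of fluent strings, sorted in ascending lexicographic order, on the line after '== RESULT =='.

Regress:
  G ∩ del = {}  (empty — regression defined)
  G \ add = {ball_in(b1,rmD), ball_in(b2,rmB), ball_in(b5,rmD), carry(b4,right)} \ {carry(b4,right)} = {ball_in(b1,rmD), ball_in(b2,rmB), ball_in(b5,rmD)}
  ∪ pre   = {ball_in(b1,rmD), ball_in(b2,rmB), ball_in(b5,rmD)} ∪ {ball_in(b4,rmB), free(right), robot_in(rmB)}
          = {ball_in(b1,rmD), ball_in(b2,rmB), ball_in(b4,rmB), ball_in(b5,rmD), free(right), robot_in(rmB)}

== RESULT ==
["ball_in(b1,rmD)", "ball_in(b2,rmB)", "ball_in(b4,rmB)", "ball_in(b5,rmD)", "free(right)", "robot_in(rmB)"]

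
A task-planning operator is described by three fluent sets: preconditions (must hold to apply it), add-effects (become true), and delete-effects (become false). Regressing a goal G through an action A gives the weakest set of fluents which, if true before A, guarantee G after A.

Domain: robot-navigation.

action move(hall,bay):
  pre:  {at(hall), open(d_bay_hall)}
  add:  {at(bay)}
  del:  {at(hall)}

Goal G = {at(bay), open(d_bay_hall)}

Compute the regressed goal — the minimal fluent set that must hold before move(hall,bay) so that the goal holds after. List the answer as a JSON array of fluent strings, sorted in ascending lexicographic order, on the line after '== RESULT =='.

Compute (G \ add) ∪ pre:
  G ∩ del = {}  (empty — regression defined)
  G \ add = {at(bay), open(d_bay_hall)} \ {at(bay)} = {open(d_bay_hall)}
  ∪ pre   = {open(d_bay_hall)} ∪ {at(hall), open(d_bay_hall)}
          = {at(hall), open(d_bay_hall)}

== RESULT ==
["at(hall)", "open(d_bay_hall)"]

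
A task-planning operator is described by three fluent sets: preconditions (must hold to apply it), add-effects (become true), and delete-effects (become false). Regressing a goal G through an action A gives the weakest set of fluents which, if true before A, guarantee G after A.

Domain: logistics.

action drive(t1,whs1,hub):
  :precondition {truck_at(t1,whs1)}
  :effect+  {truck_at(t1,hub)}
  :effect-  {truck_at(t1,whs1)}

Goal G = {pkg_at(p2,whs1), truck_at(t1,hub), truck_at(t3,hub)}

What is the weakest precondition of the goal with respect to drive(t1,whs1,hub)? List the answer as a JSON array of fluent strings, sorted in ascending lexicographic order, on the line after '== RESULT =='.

Compute (G \ add) ∪ pre:
  G ∩ del = {}  (empty — regression defined)
  G \ add = {pkg_at(p2,whs1), truck_at(t1,hub), truck_at(t3,hub)} \ {truck_at(t1,hub)} = {pkg_at(p2,whs1), truck_at(t3,hub)}
  ∪ pre   = {pkg_at(p2,whs1), truck_at(t3,hub)} ∪ {truck_at(t1,whs1)}
          = {pkg_at(p2,whs1), truck_at(t1,whs1), truck_at(t3,hub)}

== RESULT ==
["pkg_at(p2,whs1)", "truck_at(t1,whs1)", "truck_at(t3,hub)"]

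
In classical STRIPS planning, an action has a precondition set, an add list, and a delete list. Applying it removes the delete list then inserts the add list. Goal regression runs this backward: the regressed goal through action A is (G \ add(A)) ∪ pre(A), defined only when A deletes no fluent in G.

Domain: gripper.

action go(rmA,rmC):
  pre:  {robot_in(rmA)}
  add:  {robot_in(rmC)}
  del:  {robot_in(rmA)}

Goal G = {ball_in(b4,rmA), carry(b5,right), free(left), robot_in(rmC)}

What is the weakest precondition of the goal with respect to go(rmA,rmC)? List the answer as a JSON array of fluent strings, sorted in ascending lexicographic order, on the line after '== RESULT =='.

Compute (G \ add) ∪ pre:
  G ∩ del = {}  (empty — regression defined)
  G \ add = {ball_in(b4,rmA), carry(b5,right), free(left), robot_in(rmC)} \ {robot_in(rmC)} = {ball_in(b4,rmA), carry(b5,right), free(left)}
  ∪ pre   = {ball_in(b4,rmA), carry(b5,right), free(left)} ∪ {robot_in(rmA)}
          = {ball_in(b4,rmA), carry(b5,right), free(left), robot_in(rmA)}

== RESULT ==
["ball_in(b4,rmA)", "carry(b5,right)", "free(left)", "robot_in(rmA)"]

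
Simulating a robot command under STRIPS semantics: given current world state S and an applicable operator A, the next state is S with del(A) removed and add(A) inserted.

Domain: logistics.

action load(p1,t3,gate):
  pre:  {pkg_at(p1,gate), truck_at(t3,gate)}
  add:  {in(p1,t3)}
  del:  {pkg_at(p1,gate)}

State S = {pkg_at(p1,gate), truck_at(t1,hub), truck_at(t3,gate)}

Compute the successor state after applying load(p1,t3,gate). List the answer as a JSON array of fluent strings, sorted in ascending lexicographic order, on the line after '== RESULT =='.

Compute (S \ del) ∪ add:
  pre ⊆ S: {pkg_at(p1,gate), truck_at(t3,gate)} ⊆ S  — applicable
  S \ del = {truck_at(t1,hub), truck_at(t3,gate)}
  ∪ add   = {in(p1,t3), truck_at(t1,hub), truck_at(t3,gate)}

== RESULT ==
["in(p1,t3)", "truck_at(t1,hub)", "truck_at(t3,gate)"]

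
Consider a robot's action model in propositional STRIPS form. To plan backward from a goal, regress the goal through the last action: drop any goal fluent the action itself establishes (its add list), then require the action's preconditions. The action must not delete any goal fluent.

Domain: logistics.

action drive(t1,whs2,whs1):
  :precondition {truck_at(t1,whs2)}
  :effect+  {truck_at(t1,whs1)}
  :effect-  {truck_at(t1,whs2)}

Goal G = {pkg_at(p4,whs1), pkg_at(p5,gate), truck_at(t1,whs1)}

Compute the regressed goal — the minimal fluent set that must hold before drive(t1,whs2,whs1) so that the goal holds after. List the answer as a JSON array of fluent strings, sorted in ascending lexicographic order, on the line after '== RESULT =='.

Compute (G \ add) ∪ pre:
  G ∩ del = {}  (empty — regression defined)
  G \ add = {pkg_at(p4,whs1), pkg_at(p5,gate), truck_at(t1,whs1)} \ {truck_at(t1,whs1)} = {pkg_at(p4,whs1), pkg_at(p5,gate)}
  ∪ pre   = {pkg_at(p4,whs1), pkg_at(p5,gate)} ∪ {truck_at(t1,whs2)}
          = {pkg_at(p4,whs1), pkg_at(p5,gate), truck_at(t1,whs2)}

== RESULT ==
["pkg_at(p4,whs1)", "pkg_at(p5,gate)", "truck_at(t1,whs2)"]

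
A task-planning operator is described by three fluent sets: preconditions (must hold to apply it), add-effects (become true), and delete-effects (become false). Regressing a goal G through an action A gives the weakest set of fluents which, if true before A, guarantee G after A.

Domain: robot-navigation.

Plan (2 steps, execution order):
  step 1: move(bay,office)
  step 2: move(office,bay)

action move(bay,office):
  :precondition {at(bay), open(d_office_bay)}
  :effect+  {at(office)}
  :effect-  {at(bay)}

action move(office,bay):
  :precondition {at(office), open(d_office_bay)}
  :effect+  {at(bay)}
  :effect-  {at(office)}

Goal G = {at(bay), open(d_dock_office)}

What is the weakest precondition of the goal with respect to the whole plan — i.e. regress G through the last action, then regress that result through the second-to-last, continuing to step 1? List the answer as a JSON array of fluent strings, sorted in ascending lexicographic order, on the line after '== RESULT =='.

Work backward from the goal:
  through step 2 (move(office,bay)): drop {at(bay)}, keep {open(d_dock_office)}, require {at(office), open(d_office_bay)}
    → {at(office), open(d_dock_office), open(d_office_bay)}
  through step 1 (move(bay,office)): drop {at(office)}, keep {open(d_dock_office), open(d_office_bay)}, require {at(bay), open(d_office_bay)}
    → {at(bay), open(d_dock_office), open(d_office_bay)}

== RESULT ==
["at(bay)", "open(d_dock_office)", "open(d_office_bay)"]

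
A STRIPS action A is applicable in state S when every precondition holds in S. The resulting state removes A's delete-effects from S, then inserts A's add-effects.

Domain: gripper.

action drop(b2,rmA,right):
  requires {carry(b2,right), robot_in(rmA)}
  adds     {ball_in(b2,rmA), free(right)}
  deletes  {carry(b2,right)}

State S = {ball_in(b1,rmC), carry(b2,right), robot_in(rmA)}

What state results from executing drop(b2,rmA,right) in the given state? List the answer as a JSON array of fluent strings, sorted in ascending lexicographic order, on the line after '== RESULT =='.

Progress:
  pre ⊆ S: {carry(b2,right), robot_in(rmA)} ⊆ S  — applicable
  S \ del = {ball_in(b1,rmC), robot_in(rmA)}
  ∪ add   = {ball_in(b1,rmC), ball_in(b2,rmA), free(right), robot_in(rmA)}

== RESULT ==
["ball_in(b1,rmC)", "ball_in(b2,rmA)", "free(right)", "robot_in(rmA)"]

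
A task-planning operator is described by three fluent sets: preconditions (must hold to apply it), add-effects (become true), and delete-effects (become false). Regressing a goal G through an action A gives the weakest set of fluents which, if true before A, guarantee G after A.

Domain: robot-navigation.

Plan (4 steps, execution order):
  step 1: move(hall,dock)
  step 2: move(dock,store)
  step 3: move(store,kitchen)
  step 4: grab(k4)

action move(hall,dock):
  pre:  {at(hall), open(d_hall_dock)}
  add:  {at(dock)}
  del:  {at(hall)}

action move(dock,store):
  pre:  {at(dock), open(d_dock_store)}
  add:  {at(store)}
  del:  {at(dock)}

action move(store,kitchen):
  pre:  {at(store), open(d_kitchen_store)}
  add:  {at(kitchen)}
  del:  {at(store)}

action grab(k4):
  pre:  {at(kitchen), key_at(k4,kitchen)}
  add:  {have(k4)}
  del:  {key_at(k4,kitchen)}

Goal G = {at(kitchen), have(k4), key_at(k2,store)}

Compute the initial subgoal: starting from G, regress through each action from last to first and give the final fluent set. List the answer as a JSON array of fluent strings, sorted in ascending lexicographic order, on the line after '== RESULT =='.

Work backward from the goal:
  through step 4 (grab(k4)): drop {have(k4)}, keep {at(kitchen), key_at(k2,store)}, require {at(kitchen), key_at(k4,kitchen)}
    → {at(kitchen), key_at(k2,store), key_at(k4,kitchen)}
  through step 3 (move(store,kitchen)): drop {at(kitchen)}, keep {key_at(k2,store), key_at(k4,kitchen)}, require {at(store), open(d_kitchen_store)}
    → {at(store), key_at(k2,store), key_at(k4,kitchen), open(d_kitchen_store)}
  through step 2 (move(dock,store)): drop {at(store)}, keep {key_at(k2,store), key_at(k4,kitchen), open(d_kitchen_store)}, require {at(dock), open(d_dock_store)}
    → {at(dock), key_at(k2,store), key_at(k4,kitchen), open(d_dock_store), open(d_kitchen_store)}
  through step 1 (move(hall,dock)): drop {at(dock)}, keep {key_at(k2,store), key_at(k4,kitchen), open(d_dock_store), open(d_kitchen_store)}, require {at(hall), open(d_hall_dock)}
    → {at(hall), key_at(k2,store), key_at(k4,kitchen), open(d_dock_store), open(d_hall_dock), open(d_kitchen_store)}

== RESULT ==
["at(hall)", "key_at(k2,store)", "key_at(k4,kitchen)", "open(d_dock_store)", "open(d_hall_dock)", "open(d_kitchen_store)"]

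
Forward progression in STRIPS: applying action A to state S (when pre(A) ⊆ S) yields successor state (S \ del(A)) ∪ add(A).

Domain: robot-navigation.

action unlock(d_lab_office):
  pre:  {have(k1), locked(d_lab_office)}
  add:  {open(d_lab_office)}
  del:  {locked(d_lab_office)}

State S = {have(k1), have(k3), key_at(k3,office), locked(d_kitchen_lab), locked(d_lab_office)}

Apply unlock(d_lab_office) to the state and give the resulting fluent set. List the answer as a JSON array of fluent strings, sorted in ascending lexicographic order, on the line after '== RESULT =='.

Progress:
  pre ⊆ S: {have(k1), locked(d_lab_office)} ⊆ S  — applicable
  S \ del = {have(k1), have(k3), key_at(k3,office), locked(d_kitchen_lab)}
  ∪ add   = {have(k1), have(k3), key_at(k3,office), locked(d_kitchen_lab), open(d_lab_office)}

== RESULT ==
["have(k1)", "have(k3)", "key_at(k3,office)", "locked(d_kitchen_lab)", "open(d_lab_office)"]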